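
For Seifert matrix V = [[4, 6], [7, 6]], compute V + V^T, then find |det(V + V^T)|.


Step 1: Form V + V^T where V = [[4, 6], [7, 6]]
  V^T = [[4, 7], [6, 6]]
  V + V^T = [[8, 13], [13, 12]]
Step 2: det(V + V^T) = 8*12 - 13*13
  = 96 - 169 = -73
Step 3: Knot determinant = |det(V + V^T)| = |-73| = 73

73


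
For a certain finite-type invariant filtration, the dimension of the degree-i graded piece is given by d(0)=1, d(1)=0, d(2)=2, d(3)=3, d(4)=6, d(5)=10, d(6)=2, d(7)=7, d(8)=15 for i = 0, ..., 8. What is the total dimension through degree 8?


Total dimension = d(0) + d(1) + ... + d(8)
= 1 + 0 + 2 + 3 + 6 + 10 + 2 + 7 + 15
= 46

46


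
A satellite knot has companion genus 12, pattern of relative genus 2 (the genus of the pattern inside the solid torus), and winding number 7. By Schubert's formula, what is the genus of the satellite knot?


Schubert: g(satellite) = g_rel(pattern) + |winding| * g(companion),
where g_rel(pattern) is the genus of the pattern relative to the solid torus.
= 2 + 7 * 12
= 2 + 84 = 86

86


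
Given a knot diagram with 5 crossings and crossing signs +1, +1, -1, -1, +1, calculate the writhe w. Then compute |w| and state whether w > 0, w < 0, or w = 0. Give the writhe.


Step 1: Count positive crossings (+1).
Positive crossings: 3
Step 2: Count negative crossings (-1).
Negative crossings: 2
Step 3: Writhe = (positive) - (negative)
w = 3 - 2 = 1
Step 4: |w| = 1, and w is positive

1


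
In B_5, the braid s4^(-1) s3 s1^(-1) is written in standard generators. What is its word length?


The word length counts the number of generators (including inverses).
Listing each generator: s4^(-1), s3, s1^(-1)
There are 3 generators in this braid word.

3


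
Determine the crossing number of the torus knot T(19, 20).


For a torus knot T(p, q) with gcd(p,q)=1,
the crossing number is min(p*(q-1), q*(p-1)).
p*(q-1) = 19*19 = 361
q*(p-1) = 20*18 = 360
min(361, 360) = 360

360


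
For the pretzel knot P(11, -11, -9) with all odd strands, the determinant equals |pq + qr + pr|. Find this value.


Step 1: Compute pq + qr + pr.
pq = 11*(-11) = -121
qr = (-11)*(-9) = 99
pr = 11*(-9) = -99
pq + qr + pr = -121 + 99 + (-99) = -121
Step 2: Take absolute value.
det(P(11,-11,-9)) = |-121| = 121

121


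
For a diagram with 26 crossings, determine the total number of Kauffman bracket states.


Each crossing contributes 2 choices (A-smoothing or B-smoothing).
Total states = 2^26 = 67108864

67108864


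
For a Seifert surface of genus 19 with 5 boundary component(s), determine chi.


chi = 2 - 2g - b
= 2 - 2*19 - 5
= 2 - 38 - 5 = -41

-41


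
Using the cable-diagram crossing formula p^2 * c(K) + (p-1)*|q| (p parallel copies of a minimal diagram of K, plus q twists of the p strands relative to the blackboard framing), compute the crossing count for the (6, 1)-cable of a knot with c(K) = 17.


Step 1: Each of the c(K) crossings of the companion diagram becomes p*p = p^2 crossings among the p parallel strands, and each of the |q| twists s_1 s_2 ... s_(p-1) adds (p-1) crossings.
  Crossings = p^2 * c(K) + (p-1)*|q|
Step 2: = 6^2 * 17 + (6-1)*1
Step 3: = 36*17 + 5*1
Step 4: = 612 + 5 = 617

617


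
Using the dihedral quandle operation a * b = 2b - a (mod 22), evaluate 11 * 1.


11 * 1 = 2*1 - 11 mod 22
= 2 - 11 mod 22
= -9 mod 22 = 13

13


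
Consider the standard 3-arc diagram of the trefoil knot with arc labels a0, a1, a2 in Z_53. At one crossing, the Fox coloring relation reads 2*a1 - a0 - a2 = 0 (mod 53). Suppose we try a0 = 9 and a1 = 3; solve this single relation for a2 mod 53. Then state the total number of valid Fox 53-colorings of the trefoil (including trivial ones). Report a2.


Step 1: Apply the given crossing relation 2*a1 - a0 - a2 = 0 (mod 53).
  a2 = 2*a1 - a0 mod 53
  a2 = 2*3 - 9 mod 53
  a2 = 6 - 9 mod 53
  a2 = -3 mod 53 = 50
Step 2: The trefoil has determinant 3.
  Number of Fox p-colorings (p prime) is p^2 if p = 3, else p.
  Since 53 does not divide 3, only trivial (constant) colorings exist.
  (So the trial a0 = 9, a1 = 3 with a0 != a1 does NOT extend to a valid coloring of the whole trefoil: the other two crossing relations require 3*(a1 - a0) = 0 (mod 53), which fails.)
  Total colorings = 53
Step 3: a2 = 50, total Fox 53-colorings = 53

50


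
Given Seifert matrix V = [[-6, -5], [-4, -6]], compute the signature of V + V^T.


Step 1: V + V^T = [[-12, -9], [-9, -12]]
Step 2: trace = -24, det = 63
Step 3: Discriminant = (-24)^2 - 4*63 = 324
Step 4: Eigenvalues: -3, -21
Step 5: Signature = (# positive eigenvalues) - (# negative eigenvalues) = -2

-2


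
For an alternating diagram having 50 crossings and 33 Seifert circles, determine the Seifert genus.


For alternating knots, g = (c - s + 1)/2.
= (50 - 33 + 1)/2
= 18/2 = 9

9


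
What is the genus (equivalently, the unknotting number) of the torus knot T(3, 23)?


For a torus knot T(p,q), both the unknotting number and genus equal (p-1)(q-1)/2.
= (3-1)(23-1)/2
= 2*22/2
= 44/2 = 22

22


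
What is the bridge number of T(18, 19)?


The bridge number of T(p,q) is min(p,q).
min(18, 19) = 18

18


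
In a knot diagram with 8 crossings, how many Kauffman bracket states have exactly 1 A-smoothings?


We choose which 1 of 8 crossings get A-smoothings.
C(8, 1) = 8! / (1! * 7!)
= 8

8


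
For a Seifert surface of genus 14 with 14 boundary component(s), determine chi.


chi = 2 - 2g - b
= 2 - 2*14 - 14
= 2 - 28 - 14 = -40

-40


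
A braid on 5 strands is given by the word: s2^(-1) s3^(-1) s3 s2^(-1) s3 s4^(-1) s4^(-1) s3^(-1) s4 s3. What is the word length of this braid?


The word length counts the number of generators (including inverses).
Listing each generator: s2^(-1), s3^(-1), s3, s2^(-1), s3, s4^(-1), s4^(-1), s3^(-1), s4, s3
There are 10 generators in this braid word.

10


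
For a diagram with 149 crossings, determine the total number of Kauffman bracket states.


Each crossing contributes 2 choices (A-smoothing or B-smoothing).
Total states = 2^149 = 713623846352979940529142984724747568191373312

713623846352979940529142984724747568191373312


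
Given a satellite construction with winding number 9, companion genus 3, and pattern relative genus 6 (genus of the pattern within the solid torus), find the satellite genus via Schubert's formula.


Schubert: g(satellite) = g_rel(pattern) + |winding| * g(companion),
where g_rel(pattern) is the genus of the pattern relative to the solid torus.
= 6 + 9 * 3
= 6 + 27 = 33

33


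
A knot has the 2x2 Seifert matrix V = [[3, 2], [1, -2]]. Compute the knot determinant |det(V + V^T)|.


Step 1: Form V + V^T where V = [[3, 2], [1, -2]]
  V^T = [[3, 1], [2, -2]]
  V + V^T = [[6, 3], [3, -4]]
Step 2: det(V + V^T) = 6*(-4) - 3*3
  = -24 - 9 = -33
Step 3: Knot determinant = |det(V + V^T)| = |-33| = 33

33


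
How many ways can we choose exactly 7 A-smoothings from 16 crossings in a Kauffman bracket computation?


We choose which 7 of 16 crossings get A-smoothings.
C(16, 7) = 16! / (7! * 9!)
= 11440

11440


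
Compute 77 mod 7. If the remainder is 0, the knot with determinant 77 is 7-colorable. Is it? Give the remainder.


Step 1: A knot is p-colorable if and only if p divides its determinant.
Step 2: Compute 77 mod 7.
77 = 11 * 7 + 0
Step 3: 77 mod 7 = 0
Step 4: The knot is 7-colorable: yes

0


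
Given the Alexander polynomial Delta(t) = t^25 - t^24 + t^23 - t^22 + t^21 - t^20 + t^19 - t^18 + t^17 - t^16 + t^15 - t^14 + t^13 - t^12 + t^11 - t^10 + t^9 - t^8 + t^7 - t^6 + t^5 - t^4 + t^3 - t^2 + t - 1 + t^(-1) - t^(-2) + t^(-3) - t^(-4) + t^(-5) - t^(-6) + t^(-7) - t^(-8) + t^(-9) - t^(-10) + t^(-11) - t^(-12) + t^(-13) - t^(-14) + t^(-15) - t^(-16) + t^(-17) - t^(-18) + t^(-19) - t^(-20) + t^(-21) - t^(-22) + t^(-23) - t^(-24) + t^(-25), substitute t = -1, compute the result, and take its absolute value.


Step 1: The polynomial has 51 terms with alternating signs, exponents from 25 down to -25.
Step 2: Substitute t = -1. The i-th term has coefficient (-1)^i and exponent (m-i),
  so its value is (-1)^i * (-1)^(m-i) = (-1)^m = -1 for every i.
Step 3: All 51 terms equal -1, so Delta(-1) = 51 * (-1) = -51
Step 4: |Delta(-1)| = 51

51


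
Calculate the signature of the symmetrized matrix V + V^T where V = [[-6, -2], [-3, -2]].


Step 1: V + V^T = [[-12, -5], [-5, -4]]
Step 2: trace = -16, det = 23
Step 3: Discriminant = (-16)^2 - 4*23 = 164
Step 4: Eigenvalues: -1.59688, -14.4031
Step 5: Signature = (# positive eigenvalues) - (# negative eigenvalues) = -2

-2


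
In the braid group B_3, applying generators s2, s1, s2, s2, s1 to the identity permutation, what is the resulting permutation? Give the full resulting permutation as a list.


Starting with identity [1, 2, 3].
Apply generators in sequence:
  After s2: [1, 3, 2]
  After s1: [3, 1, 2]
  After s2: [3, 2, 1]
  After s2: [3, 1, 2]
  After s1: [1, 3, 2]
Final permutation: [1, 3, 2]

[1, 3, 2]


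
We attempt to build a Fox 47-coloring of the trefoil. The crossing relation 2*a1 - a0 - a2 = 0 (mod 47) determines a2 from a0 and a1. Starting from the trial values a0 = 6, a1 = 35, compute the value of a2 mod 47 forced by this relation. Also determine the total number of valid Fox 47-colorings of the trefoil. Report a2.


Step 1: Apply the given crossing relation 2*a1 - a0 - a2 = 0 (mod 47).
  a2 = 2*a1 - a0 mod 47
  a2 = 2*35 - 6 mod 47
  a2 = 70 - 6 mod 47
  a2 = 64 mod 47 = 17
Step 2: The trefoil has determinant 3.
  Number of Fox p-colorings (p prime) is p^2 if p = 3, else p.
  Since 47 does not divide 3, only trivial (constant) colorings exist.
  (So the trial a0 = 6, a1 = 35 with a0 != a1 does NOT extend to a valid coloring of the whole trefoil: the other two crossing relations require 3*(a1 - a0) = 0 (mod 47), which fails.)
  Total colorings = 47
Step 3: a2 = 17, total Fox 47-colorings = 47

17


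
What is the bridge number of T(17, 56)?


The bridge number of T(p,q) is min(p,q).
min(17, 56) = 17

17


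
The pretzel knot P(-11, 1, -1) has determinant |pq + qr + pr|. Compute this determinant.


Step 1: Compute pq + qr + pr.
pq = (-11)*1 = -11
qr = 1*(-1) = -1
pr = (-11)*(-1) = 11
pq + qr + pr = -11 + (-1) + 11 = -1
Step 2: Take absolute value.
det(P(-11,1,-1)) = |-1| = 1

1


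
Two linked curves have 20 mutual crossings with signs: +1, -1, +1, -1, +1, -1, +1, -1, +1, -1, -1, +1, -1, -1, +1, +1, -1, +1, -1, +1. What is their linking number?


Step 1: Count positive crossings: 10
Step 2: Count negative crossings: 10
Step 3: Sum of signs = 10 - 10 = 0
Step 4: Linking number = sum/2 = 0/2 = 0

0


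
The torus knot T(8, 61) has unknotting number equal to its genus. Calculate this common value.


For a torus knot T(p,q), both the unknotting number and genus equal (p-1)(q-1)/2.
= (8-1)(61-1)/2
= 7*60/2
= 420/2 = 210

210


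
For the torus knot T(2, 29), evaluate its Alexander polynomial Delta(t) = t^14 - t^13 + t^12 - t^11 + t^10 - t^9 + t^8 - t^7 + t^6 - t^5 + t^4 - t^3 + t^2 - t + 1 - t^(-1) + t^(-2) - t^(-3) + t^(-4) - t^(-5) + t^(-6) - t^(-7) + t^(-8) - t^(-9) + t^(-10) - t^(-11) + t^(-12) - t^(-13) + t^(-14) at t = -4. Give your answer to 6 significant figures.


Substituting t = -4 into Delta(t) = t^14 - t^13 + t^12 - t^11 + t^10 - t^9 + t^8 - t^7 + t^6 - t^5 + t^4 - t^3 + t^2 - t + 1 - t^(-1) + t^(-2) - t^(-3) + t^(-4) - t^(-5) + t^(-6) - t^(-7) + t^(-8) - t^(-9) + t^(-10) - t^(-11) + t^(-12) - t^(-13) + t^(-14):
Term values: (268435456) + (67108864) + (16777216) + (4194304) + (1048576) + (262144) + (65536) + (16384) + (4096) + (1024) + (256) + (64) + (16) + (4) + (1) + (0.25) + (0.0625) + (0.015625) + (0.00390625) + (0.000976562) + (0.000244141) + (6.10352e-05) + (1.52588e-05) + (3.8147e-06) + (9.53674e-07) + (2.38419e-07) + (5.96046e-08) + (1.49012e-08) + (3.72529e-09)
Sum = 357913941.3
Rounded to 6 significant figures: 3.57914e+08

3.57914e+08


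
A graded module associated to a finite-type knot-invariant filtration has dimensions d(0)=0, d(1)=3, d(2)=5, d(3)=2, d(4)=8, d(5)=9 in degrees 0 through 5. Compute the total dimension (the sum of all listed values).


Total dimension = d(0) + d(1) + ... + d(5)
= 0 + 3 + 5 + 2 + 8 + 9
= 27

27


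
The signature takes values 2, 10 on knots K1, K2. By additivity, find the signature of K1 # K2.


The signature is additive under connected sum.
signature(K1 # K2) = (2) + (10)
= 12

12


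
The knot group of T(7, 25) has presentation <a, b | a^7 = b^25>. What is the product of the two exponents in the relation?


The relation is a^7 = b^25.
Product of exponents = 7 * 25
= 175

175


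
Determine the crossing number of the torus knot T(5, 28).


For a torus knot T(p, q) with gcd(p,q)=1,
the crossing number is min(p*(q-1), q*(p-1)).
p*(q-1) = 5*27 = 135
q*(p-1) = 28*4 = 112
min(135, 112) = 112

112


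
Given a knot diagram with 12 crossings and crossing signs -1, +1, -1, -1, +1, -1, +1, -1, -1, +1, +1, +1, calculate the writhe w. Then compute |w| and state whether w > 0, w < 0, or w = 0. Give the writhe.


Step 1: Count positive crossings (+1).
Positive crossings: 6
Step 2: Count negative crossings (-1).
Negative crossings: 6
Step 3: Writhe = (positive) - (negative)
w = 6 - 6 = 0
Step 4: |w| = 0, and w is zero

0


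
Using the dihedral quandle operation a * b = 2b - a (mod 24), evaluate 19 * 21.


19 * 21 = 2*21 - 19 mod 24
= 42 - 19 mod 24
= 23 mod 24 = 23

23


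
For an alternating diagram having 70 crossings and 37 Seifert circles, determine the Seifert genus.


For alternating knots, g = (c - s + 1)/2.
= (70 - 37 + 1)/2
= 34/2 = 17

17


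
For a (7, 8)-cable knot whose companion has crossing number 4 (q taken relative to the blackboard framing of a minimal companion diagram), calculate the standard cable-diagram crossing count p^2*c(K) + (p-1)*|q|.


Step 1: Each of the c(K) crossings of the companion diagram becomes p*p = p^2 crossings among the p parallel strands, and each of the |q| twists s_1 s_2 ... s_(p-1) adds (p-1) crossings.
  Crossings = p^2 * c(K) + (p-1)*|q|
Step 2: = 7^2 * 4 + (7-1)*8
Step 3: = 49*4 + 6*8
Step 4: = 196 + 48 = 244

244


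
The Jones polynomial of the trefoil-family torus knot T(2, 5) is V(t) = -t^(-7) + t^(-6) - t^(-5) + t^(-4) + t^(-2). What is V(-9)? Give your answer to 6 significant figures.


Substituting t = -9 into V(t) = -t^(-7) + t^(-6) - t^(-5) + t^(-4) + t^(-2):
  (-)t^(-7) = 2.09075e-07
  (+)t^(-6) = 1.88168e-06
  (-)t^(-5) = 1.69351e-05
  (+)t^(-4) = 0.000152416
  (+)t^(-2) = 0.0123457
Sum = (2.09075e-07) + (1.88168e-06) + (1.69351e-05) + (0.000152416) + (0.0123457)
= 0.01251712064
Rounded to 6 significant figures: 0.0125171

0.0125171


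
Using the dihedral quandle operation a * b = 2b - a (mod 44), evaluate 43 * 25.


43 * 25 = 2*25 - 43 mod 44
= 50 - 43 mod 44
= 7 mod 44 = 7

7


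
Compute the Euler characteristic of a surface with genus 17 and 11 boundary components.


chi = 2 - 2g - b
= 2 - 2*17 - 11
= 2 - 34 - 11 = -43

-43


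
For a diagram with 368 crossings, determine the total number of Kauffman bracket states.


Each crossing contributes 2 choices (A-smoothing or B-smoothing).
Total states = 2^368 = 601226901190101306339707032778070279008174732520529886901066488712245510429339761526706943586500787976175353856

601226901190101306339707032778070279008174732520529886901066488712245510429339761526706943586500787976175353856


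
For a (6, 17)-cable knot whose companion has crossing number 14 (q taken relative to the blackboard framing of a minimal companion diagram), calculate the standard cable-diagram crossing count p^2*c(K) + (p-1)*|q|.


Step 1: Each of the c(K) crossings of the companion diagram becomes p*p = p^2 crossings among the p parallel strands, and each of the |q| twists s_1 s_2 ... s_(p-1) adds (p-1) crossings.
  Crossings = p^2 * c(K) + (p-1)*|q|
Step 2: = 6^2 * 14 + (6-1)*17
Step 3: = 36*14 + 5*17
Step 4: = 504 + 85 = 589

589


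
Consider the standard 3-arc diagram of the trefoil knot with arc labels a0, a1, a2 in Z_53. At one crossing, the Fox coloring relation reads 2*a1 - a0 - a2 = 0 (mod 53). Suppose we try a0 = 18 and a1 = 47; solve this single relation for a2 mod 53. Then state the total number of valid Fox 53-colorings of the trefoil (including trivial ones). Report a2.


Step 1: Apply the given crossing relation 2*a1 - a0 - a2 = 0 (mod 53).
  a2 = 2*a1 - a0 mod 53
  a2 = 2*47 - 18 mod 53
  a2 = 94 - 18 mod 53
  a2 = 76 mod 53 = 23
Step 2: The trefoil has determinant 3.
  Number of Fox p-colorings (p prime) is p^2 if p = 3, else p.
  Since 53 does not divide 3, only trivial (constant) colorings exist.
  (So the trial a0 = 18, a1 = 47 with a0 != a1 does NOT extend to a valid coloring of the whole trefoil: the other two crossing relations require 3*(a1 - a0) = 0 (mod 53), which fails.)
  Total colorings = 53
Step 3: a2 = 23, total Fox 53-colorings = 53

23


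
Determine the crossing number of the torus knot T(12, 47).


For a torus knot T(p, q) with gcd(p,q)=1,
the crossing number is min(p*(q-1), q*(p-1)).
p*(q-1) = 12*46 = 552
q*(p-1) = 47*11 = 517
min(552, 517) = 517

517


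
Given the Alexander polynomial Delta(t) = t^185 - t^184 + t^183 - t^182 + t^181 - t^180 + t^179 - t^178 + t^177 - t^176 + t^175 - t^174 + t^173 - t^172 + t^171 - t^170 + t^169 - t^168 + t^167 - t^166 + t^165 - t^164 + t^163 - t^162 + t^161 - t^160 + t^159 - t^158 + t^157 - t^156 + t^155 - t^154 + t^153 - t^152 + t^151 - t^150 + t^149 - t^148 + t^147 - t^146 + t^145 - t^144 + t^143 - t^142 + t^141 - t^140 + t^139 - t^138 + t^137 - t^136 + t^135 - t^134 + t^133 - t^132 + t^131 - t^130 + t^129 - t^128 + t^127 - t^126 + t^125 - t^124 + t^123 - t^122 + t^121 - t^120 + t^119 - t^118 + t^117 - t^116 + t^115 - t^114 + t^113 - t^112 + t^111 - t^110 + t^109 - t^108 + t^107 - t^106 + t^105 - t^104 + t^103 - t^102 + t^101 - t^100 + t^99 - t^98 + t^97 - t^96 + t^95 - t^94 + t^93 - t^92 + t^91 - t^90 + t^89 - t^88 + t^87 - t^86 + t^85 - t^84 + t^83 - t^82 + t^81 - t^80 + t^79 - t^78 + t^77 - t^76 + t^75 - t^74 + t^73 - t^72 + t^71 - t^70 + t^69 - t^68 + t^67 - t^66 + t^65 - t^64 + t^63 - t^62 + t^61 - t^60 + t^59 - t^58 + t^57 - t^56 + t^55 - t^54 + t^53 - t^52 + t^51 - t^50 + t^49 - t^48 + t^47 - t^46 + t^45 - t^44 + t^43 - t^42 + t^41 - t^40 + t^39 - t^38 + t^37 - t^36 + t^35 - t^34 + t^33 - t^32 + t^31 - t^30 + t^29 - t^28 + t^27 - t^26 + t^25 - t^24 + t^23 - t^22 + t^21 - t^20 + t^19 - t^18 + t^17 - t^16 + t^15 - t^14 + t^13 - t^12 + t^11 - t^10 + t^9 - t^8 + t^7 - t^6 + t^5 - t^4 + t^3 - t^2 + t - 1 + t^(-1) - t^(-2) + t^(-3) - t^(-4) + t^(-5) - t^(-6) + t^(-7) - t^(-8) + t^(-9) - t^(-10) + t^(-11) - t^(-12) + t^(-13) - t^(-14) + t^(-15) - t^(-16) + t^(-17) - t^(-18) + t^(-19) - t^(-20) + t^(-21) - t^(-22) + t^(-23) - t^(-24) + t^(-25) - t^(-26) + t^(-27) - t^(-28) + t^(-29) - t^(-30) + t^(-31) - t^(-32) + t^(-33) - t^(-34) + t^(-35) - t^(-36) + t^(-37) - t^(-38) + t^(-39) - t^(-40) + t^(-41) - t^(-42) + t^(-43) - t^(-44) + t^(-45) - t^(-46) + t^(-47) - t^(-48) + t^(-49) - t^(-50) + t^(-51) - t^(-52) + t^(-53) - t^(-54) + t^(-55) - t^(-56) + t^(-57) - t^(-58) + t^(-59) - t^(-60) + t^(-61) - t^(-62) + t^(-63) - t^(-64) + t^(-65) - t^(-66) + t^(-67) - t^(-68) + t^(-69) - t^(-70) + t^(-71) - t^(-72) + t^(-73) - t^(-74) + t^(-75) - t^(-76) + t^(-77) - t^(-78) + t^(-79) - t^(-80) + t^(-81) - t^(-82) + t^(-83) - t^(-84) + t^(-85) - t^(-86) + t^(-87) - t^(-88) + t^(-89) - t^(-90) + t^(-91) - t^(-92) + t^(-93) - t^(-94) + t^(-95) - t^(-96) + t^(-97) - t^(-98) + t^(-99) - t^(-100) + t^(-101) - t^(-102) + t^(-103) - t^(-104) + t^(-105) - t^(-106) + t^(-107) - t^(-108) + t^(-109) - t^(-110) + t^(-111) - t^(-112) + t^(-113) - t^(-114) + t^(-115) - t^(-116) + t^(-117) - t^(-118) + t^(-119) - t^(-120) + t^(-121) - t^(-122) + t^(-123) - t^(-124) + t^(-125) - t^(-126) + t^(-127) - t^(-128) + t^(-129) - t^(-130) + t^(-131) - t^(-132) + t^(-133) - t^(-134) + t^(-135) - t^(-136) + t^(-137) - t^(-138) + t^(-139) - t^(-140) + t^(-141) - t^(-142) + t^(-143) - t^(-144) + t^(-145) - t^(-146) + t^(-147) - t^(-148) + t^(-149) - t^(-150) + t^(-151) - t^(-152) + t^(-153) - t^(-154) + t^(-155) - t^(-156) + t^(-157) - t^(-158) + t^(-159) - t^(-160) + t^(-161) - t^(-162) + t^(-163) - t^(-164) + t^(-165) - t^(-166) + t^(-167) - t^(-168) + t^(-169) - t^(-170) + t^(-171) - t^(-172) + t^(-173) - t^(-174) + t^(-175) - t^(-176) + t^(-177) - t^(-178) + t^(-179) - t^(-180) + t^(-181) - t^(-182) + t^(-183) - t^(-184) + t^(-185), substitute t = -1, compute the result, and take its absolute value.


Step 1: The polynomial has 371 terms with alternating signs, exponents from 185 down to -185.
Step 2: Substitute t = -1. The i-th term has coefficient (-1)^i and exponent (m-i),
  so its value is (-1)^i * (-1)^(m-i) = (-1)^m = -1 for every i.
Step 3: All 371 terms equal -1, so Delta(-1) = 371 * (-1) = -371
Step 4: |Delta(-1)| = 371

371


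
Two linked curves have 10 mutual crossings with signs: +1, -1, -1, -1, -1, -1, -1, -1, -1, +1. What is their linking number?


Step 1: Count positive crossings: 2
Step 2: Count negative crossings: 8
Step 3: Sum of signs = 2 - 8 = -6
Step 4: Linking number = sum/2 = -6/2 = -3

-3


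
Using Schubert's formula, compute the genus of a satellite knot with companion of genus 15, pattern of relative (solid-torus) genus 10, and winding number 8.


Schubert: g(satellite) = g_rel(pattern) + |winding| * g(companion),
where g_rel(pattern) is the genus of the pattern relative to the solid torus.
= 10 + 8 * 15
= 10 + 120 = 130

130


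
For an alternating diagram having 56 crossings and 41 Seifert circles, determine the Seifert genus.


For alternating knots, g = (c - s + 1)/2.
= (56 - 41 + 1)/2
= 16/2 = 8

8


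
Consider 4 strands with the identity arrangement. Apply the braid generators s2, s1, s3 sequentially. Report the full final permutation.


Starting with identity [1, 2, 3, 4].
Apply generators in sequence:
  After s2: [1, 3, 2, 4]
  After s1: [3, 1, 2, 4]
  After s3: [3, 1, 4, 2]
Final permutation: [3, 1, 4, 2]

[3, 1, 4, 2]


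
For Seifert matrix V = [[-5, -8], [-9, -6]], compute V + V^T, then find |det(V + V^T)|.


Step 1: Form V + V^T where V = [[-5, -8], [-9, -6]]
  V^T = [[-5, -9], [-8, -6]]
  V + V^T = [[-10, -17], [-17, -12]]
Step 2: det(V + V^T) = (-10)*(-12) - (-17)*(-17)
  = 120 - 289 = -169
Step 3: Knot determinant = |det(V + V^T)| = |-169| = 169

169


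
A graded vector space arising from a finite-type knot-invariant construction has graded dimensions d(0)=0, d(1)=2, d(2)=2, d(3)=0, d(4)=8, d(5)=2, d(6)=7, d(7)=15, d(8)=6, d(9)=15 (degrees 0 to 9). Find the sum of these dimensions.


Total dimension = d(0) + d(1) + ... + d(9)
= 0 + 2 + 2 + 0 + 8 + 2 + 7 + 15 + 6 + 15
= 57

57


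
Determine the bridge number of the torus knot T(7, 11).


The bridge number of T(p,q) is min(p,q).
min(7, 11) = 7

7


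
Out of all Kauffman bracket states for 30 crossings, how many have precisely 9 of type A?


We choose which 9 of 30 crossings get A-smoothings.
C(30, 9) = 30! / (9! * 21!)
= 14307150

14307150


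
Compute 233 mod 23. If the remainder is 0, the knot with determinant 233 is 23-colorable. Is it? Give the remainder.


Step 1: A knot is p-colorable if and only if p divides its determinant.
Step 2: Compute 233 mod 23.
233 = 10 * 23 + 3
Step 3: 233 mod 23 = 3
Step 4: The knot is 23-colorable: no

3


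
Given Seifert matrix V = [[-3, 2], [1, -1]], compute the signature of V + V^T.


Step 1: V + V^T = [[-6, 3], [3, -2]]
Step 2: trace = -8, det = 3
Step 3: Discriminant = (-8)^2 - 4*3 = 52
Step 4: Eigenvalues: -0.394449, -7.60555
Step 5: Signature = (# positive eigenvalues) - (# negative eigenvalues) = -2

-2


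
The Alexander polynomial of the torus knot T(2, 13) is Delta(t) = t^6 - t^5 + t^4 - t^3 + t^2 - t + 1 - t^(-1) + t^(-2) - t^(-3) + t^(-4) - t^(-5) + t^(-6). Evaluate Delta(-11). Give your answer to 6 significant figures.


Substituting t = -11 into Delta(t) = t^6 - t^5 + t^4 - t^3 + t^2 - t + 1 - t^(-1) + t^(-2) - t^(-3) + t^(-4) - t^(-5) + t^(-6):
Term values: (1771561) + (161051) + (14641) + (1331) + (121) + (11) + (1) + (0.0909091) + (0.00826446) + (0.000751315) + (6.83013e-05) + (6.20921e-06) + (5.64474e-07)
Sum = 1948717.1
Rounded to 6 significant figures: 1.94872e+06

1.94872e+06


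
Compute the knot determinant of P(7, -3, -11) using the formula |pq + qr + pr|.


Step 1: Compute pq + qr + pr.
pq = 7*(-3) = -21
qr = (-3)*(-11) = 33
pr = 7*(-11) = -77
pq + qr + pr = -21 + 33 + (-77) = -65
Step 2: Take absolute value.
det(P(7,-3,-11)) = |-65| = 65

65


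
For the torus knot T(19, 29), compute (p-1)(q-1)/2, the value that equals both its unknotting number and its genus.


For a torus knot T(p,q), both the unknotting number and genus equal (p-1)(q-1)/2.
= (19-1)(29-1)/2
= 18*28/2
= 504/2 = 252

252


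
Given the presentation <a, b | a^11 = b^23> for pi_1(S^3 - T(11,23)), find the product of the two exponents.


The relation is a^11 = b^23.
Product of exponents = 11 * 23
= 253

253


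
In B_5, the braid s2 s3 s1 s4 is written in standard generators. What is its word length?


The word length counts the number of generators (including inverses).
Listing each generator: s2, s3, s1, s4
There are 4 generators in this braid word.

4


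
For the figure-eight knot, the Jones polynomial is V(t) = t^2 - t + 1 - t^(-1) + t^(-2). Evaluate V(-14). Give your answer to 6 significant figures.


Substituting t = -14 into V(t) = t^2 - t + 1 - t^(-1) + t^(-2):
  (+)t^(2) = 196
  (-)t^(1) = 14
  (+)t^(0) = 1
  (-)t^(-1) = 0.0714286
  (+)t^(-2) = 0.00510204
Sum = (196) + (14) + (1) + (0.0714286) + (0.00510204)
= 211.0765306
Rounded to 6 significant figures: 211.077

211.077


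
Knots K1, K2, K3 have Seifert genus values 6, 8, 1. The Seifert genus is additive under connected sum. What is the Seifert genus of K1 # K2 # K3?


The Seifert genus is additive under connected sum.
Seifert genus(K1 # K2 # K3) = (6) + (8) + (1)
= 15

15


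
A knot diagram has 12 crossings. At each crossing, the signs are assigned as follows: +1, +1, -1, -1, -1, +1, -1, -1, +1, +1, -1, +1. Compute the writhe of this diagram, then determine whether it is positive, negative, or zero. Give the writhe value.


Step 1: Count positive crossings (+1).
Positive crossings: 6
Step 2: Count negative crossings (-1).
Negative crossings: 6
Step 3: Writhe = (positive) - (negative)
w = 6 - 6 = 0
Step 4: |w| = 0, and w is zero

0


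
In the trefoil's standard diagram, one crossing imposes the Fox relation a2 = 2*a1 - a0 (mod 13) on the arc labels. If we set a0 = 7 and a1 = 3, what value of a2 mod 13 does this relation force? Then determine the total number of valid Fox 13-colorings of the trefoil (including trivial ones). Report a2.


Step 1: Apply the given crossing relation 2*a1 - a0 - a2 = 0 (mod 13).
  a2 = 2*a1 - a0 mod 13
  a2 = 2*3 - 7 mod 13
  a2 = 6 - 7 mod 13
  a2 = -1 mod 13 = 12
Step 2: The trefoil has determinant 3.
  Number of Fox p-colorings (p prime) is p^2 if p = 3, else p.
  Since 13 does not divide 3, only trivial (constant) colorings exist.
  (So the trial a0 = 7, a1 = 3 with a0 != a1 does NOT extend to a valid coloring of the whole trefoil: the other two crossing relations require 3*(a1 - a0) = 0 (mod 13), which fails.)
  Total colorings = 13
Step 3: a2 = 12, total Fox 13-colorings = 13

12


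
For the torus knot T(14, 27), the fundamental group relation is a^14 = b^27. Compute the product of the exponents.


The relation is a^14 = b^27.
Product of exponents = 14 * 27
= 378

378


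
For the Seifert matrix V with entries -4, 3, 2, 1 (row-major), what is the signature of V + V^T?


Step 1: V + V^T = [[-8, 5], [5, 2]]
Step 2: trace = -6, det = -41
Step 3: Discriminant = (-6)^2 - 4*(-41) = 200
Step 4: Eigenvalues: 4.07107, -10.0711
Step 5: Signature = (# positive eigenvalues) - (# negative eigenvalues) = 0

0


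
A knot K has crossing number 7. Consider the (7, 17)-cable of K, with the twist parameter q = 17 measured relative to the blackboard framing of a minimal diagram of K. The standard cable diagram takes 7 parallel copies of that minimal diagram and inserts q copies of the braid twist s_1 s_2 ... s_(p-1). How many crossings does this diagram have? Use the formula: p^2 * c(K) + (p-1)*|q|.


Step 1: Each of the c(K) crossings of the companion diagram becomes p*p = p^2 crossings among the p parallel strands, and each of the |q| twists s_1 s_2 ... s_(p-1) adds (p-1) crossings.
  Crossings = p^2 * c(K) + (p-1)*|q|
Step 2: = 7^2 * 7 + (7-1)*17
Step 3: = 49*7 + 6*17
Step 4: = 343 + 102 = 445

445


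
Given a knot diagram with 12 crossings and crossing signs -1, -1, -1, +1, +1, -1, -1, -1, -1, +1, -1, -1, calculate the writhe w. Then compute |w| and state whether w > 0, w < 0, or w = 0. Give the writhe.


Step 1: Count positive crossings (+1).
Positive crossings: 3
Step 2: Count negative crossings (-1).
Negative crossings: 9
Step 3: Writhe = (positive) - (negative)
w = 3 - 9 = -6
Step 4: |w| = 6, and w is negative

-6


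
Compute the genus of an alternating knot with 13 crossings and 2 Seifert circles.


For alternating knots, g = (c - s + 1)/2.
= (13 - 2 + 1)/2
= 12/2 = 6

6


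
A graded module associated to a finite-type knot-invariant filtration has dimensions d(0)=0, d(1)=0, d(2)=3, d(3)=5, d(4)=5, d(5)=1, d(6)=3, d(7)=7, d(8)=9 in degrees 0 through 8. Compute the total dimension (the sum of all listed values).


Total dimension = d(0) + d(1) + ... + d(8)
= 0 + 0 + 3 + 5 + 5 + 1 + 3 + 7 + 9
= 33

33


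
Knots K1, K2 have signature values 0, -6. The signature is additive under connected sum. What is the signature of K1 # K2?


The signature is additive under connected sum.
signature(K1 # K2) = (0) + (-6)
= -6

-6


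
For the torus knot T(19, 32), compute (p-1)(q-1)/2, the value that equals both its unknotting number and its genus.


For a torus knot T(p,q), both the unknotting number and genus equal (p-1)(q-1)/2.
= (19-1)(32-1)/2
= 18*31/2
= 558/2 = 279

279


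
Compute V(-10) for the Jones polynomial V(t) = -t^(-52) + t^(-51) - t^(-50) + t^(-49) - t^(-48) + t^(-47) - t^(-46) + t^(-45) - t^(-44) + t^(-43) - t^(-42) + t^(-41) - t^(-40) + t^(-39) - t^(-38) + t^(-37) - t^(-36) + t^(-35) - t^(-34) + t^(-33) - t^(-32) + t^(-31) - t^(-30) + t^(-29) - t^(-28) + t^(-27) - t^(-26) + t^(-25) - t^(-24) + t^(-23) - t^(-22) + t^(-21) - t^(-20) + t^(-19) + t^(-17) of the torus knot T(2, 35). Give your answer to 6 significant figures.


Substituting t = -10 into V(t) = -t^(-52) + t^(-51) - t^(-50) + t^(-49) - t^(-48) + t^(-47) - t^(-46) + t^(-45) - t^(-44) + t^(-43) - t^(-42) + t^(-41) - t^(-40) + t^(-39) - t^(-38) + t^(-37) - t^(-36) + t^(-35) - t^(-34) + t^(-33) - t^(-32) + t^(-31) - t^(-30) + t^(-29) - t^(-28) + t^(-27) - t^(-26) + t^(-25) - t^(-24) + t^(-23) - t^(-22) + t^(-21) - t^(-20) + t^(-19) + t^(-17):
  (-)t^(-52) = -1e-52
  (+)t^(-51) = -1e-51
  (-)t^(-50) = -1e-50
  (+)t^(-49) = -1e-49
  (-)t^(-48) = -1e-48
  (+)t^(-47) = -1e-47
  (-)t^(-46) = -1e-46
  (+)t^(-45) = -1e-45
  (-)t^(-44) = -1e-44
  (+)t^(-43) = -1e-43
  (-)t^(-42) = -1e-42
  (+)t^(-41) = -1e-41
  (-)t^(-40) = -1e-40
  (+)t^(-39) = -1e-39
  (-)t^(-38) = -1e-38
  (+)t^(-37) = -1e-37
  (-)t^(-36) = -1e-36
  (+)t^(-35) = -1e-35
  (-)t^(-34) = -1e-34
  (+)t^(-33) = -1e-33
  (-)t^(-32) = -1e-32
  (+)t^(-31) = -1e-31
  (-)t^(-30) = -1e-30
  (+)t^(-29) = -1e-29
  (-)t^(-28) = -1e-28
  (+)t^(-27) = -1e-27
  (-)t^(-26) = -1e-26
  (+)t^(-25) = -1e-25
  (-)t^(-24) = -1e-24
  (+)t^(-23) = -1e-23
  (-)t^(-22) = -1e-22
  (+)t^(-21) = -1e-21
  (-)t^(-20) = -1e-20
  (+)t^(-19) = -1e-19
  (+)t^(-17) = -1e-17
Sum = (-1e-52) + (-1e-51) + (-1e-50) + (-1e-49) + (-1e-48) + (-1e-47) + (-1e-46) + (-1e-45) + (-1e-44) + (-1e-43) + (-1e-42) + (-1e-41) + (-1e-40) + (-1e-39) + (-1e-38) + (-1e-37) + (-1e-36) + (-1e-35) + (-1e-34) + (-1e-33) + (-1e-32) + (-1e-31) + (-1e-30) + (-1e-29) + (-1e-28) + (-1e-27) + (-1e-26) + (-1e-25) + (-1e-24) + (-1e-23) + (-1e-22) + (-1e-21) + (-1e-20) + (-1e-19) + (-1e-17)
= -1.011111111e-17
Rounded to 6 significant figures: -1.01111e-17

-1.01111e-17


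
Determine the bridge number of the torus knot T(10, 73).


The bridge number of T(p,q) is min(p,q).
min(10, 73) = 10

10


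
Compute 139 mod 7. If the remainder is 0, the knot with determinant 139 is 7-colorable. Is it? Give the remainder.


Step 1: A knot is p-colorable if and only if p divides its determinant.
Step 2: Compute 139 mod 7.
139 = 19 * 7 + 6
Step 3: 139 mod 7 = 6
Step 4: The knot is 7-colorable: no

6


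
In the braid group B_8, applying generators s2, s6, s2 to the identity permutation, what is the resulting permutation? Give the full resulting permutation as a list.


Starting with identity [1, 2, 3, 4, 5, 6, 7, 8].
Apply generators in sequence:
  After s2: [1, 3, 2, 4, 5, 6, 7, 8]
  After s6: [1, 3, 2, 4, 5, 7, 6, 8]
  After s2: [1, 2, 3, 4, 5, 7, 6, 8]
Final permutation: [1, 2, 3, 4, 5, 7, 6, 8]

[1, 2, 3, 4, 5, 7, 6, 8]


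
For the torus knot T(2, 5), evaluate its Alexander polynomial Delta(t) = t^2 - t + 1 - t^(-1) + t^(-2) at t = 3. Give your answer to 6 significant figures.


Substituting t = 3 into Delta(t) = t^2 - t + 1 - t^(-1) + t^(-2):
Term values: (9) + (-3) + (1) + (-0.333333) + (0.111111)
Sum = 6.777777778
Rounded to 6 significant figures: 6.77778

6.77778


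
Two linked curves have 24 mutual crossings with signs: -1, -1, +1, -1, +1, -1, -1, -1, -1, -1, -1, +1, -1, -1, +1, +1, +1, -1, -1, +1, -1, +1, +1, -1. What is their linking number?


Step 1: Count positive crossings: 9
Step 2: Count negative crossings: 15
Step 3: Sum of signs = 9 - 15 = -6
Step 4: Linking number = sum/2 = -6/2 = -3

-3


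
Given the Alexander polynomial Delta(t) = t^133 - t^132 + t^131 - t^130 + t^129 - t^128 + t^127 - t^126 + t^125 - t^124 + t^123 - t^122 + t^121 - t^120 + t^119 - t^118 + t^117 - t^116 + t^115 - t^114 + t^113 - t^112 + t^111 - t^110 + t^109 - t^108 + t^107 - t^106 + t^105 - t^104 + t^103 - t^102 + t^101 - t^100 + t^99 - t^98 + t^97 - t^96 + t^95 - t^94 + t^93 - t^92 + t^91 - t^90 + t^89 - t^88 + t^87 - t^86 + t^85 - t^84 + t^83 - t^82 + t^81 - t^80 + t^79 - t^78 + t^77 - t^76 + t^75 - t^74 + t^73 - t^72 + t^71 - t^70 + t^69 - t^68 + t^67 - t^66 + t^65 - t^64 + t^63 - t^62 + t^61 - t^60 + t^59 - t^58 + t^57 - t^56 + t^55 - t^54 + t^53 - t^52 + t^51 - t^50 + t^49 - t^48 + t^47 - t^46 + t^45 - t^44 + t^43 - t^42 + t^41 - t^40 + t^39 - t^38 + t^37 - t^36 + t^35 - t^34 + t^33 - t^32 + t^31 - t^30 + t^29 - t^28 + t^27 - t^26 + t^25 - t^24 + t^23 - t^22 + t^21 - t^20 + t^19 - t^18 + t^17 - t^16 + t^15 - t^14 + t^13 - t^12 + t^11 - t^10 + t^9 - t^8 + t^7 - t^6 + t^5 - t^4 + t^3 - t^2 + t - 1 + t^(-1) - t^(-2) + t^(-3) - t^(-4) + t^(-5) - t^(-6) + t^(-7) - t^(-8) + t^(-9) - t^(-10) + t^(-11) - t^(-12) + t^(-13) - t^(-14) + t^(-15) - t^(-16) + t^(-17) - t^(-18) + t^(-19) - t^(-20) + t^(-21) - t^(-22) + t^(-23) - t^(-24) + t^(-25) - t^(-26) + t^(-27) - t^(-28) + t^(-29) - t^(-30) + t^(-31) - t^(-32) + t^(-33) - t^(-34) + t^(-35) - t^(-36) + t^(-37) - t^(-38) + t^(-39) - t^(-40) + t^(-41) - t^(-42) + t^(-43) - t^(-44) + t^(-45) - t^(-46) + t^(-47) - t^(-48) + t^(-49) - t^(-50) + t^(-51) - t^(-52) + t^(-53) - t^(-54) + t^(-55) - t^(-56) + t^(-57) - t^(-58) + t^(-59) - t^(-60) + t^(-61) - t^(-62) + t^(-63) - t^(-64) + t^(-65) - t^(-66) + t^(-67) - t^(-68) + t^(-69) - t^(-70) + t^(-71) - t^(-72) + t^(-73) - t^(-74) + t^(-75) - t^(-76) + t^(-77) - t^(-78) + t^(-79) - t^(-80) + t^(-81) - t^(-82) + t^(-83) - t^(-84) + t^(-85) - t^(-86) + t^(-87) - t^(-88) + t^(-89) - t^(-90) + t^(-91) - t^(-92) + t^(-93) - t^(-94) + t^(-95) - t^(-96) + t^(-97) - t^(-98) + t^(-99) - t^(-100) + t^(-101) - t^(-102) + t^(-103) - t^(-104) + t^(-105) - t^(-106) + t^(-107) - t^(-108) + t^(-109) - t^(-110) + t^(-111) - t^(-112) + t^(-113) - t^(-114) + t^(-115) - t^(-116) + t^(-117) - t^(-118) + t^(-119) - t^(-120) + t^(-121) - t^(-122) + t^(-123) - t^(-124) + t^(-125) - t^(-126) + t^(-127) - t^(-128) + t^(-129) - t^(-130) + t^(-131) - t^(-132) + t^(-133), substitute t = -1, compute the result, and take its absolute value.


Step 1: The polynomial has 267 terms with alternating signs, exponents from 133 down to -133.
Step 2: Substitute t = -1. The i-th term has coefficient (-1)^i and exponent (m-i),
  so its value is (-1)^i * (-1)^(m-i) = (-1)^m = -1 for every i.
Step 3: All 267 terms equal -1, so Delta(-1) = 267 * (-1) = -267
Step 4: |Delta(-1)| = 267

267


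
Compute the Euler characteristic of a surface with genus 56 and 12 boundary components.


chi = 2 - 2g - b
= 2 - 2*56 - 12
= 2 - 112 - 12 = -122

-122


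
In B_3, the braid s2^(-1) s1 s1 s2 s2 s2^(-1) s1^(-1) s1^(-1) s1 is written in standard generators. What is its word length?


The word length counts the number of generators (including inverses).
Listing each generator: s2^(-1), s1, s1, s2, s2, s2^(-1), s1^(-1), s1^(-1), s1
There are 9 generators in this braid word.

9


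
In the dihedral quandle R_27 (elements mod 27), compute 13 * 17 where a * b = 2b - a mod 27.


13 * 17 = 2*17 - 13 mod 27
= 34 - 13 mod 27
= 21 mod 27 = 21

21


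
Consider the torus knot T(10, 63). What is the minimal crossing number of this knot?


For a torus knot T(p, q) with gcd(p,q)=1,
the crossing number is min(p*(q-1), q*(p-1)).
p*(q-1) = 10*62 = 620
q*(p-1) = 63*9 = 567
min(620, 567) = 567

567


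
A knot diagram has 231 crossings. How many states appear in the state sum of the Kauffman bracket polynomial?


Each crossing contributes 2 choices (A-smoothing or B-smoothing).
Total states = 2^231 = 3450873173395281893717377931138512726225554486085193277581262111899648

3450873173395281893717377931138512726225554486085193277581262111899648


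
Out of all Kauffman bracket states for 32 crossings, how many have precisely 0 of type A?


We choose which 0 of 32 crossings get A-smoothings.
C(32, 0) = 32! / (0! * 32!)
= 1

1


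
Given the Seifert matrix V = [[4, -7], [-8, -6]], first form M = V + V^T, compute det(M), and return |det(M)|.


Step 1: Form V + V^T where V = [[4, -7], [-8, -6]]
  V^T = [[4, -8], [-7, -6]]
  V + V^T = [[8, -15], [-15, -12]]
Step 2: det(V + V^T) = 8*(-12) - (-15)*(-15)
  = -96 - 225 = -321
Step 3: Knot determinant = |det(V + V^T)| = |-321| = 321

321


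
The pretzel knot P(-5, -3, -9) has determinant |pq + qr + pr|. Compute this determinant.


Step 1: Compute pq + qr + pr.
pq = (-5)*(-3) = 15
qr = (-3)*(-9) = 27
pr = (-5)*(-9) = 45
pq + qr + pr = 15 + 27 + 45 = 87
Step 2: Take absolute value.
det(P(-5,-3,-9)) = |87| = 87

87


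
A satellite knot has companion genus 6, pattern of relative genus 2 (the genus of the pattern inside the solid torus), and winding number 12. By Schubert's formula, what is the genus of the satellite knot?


Schubert: g(satellite) = g_rel(pattern) + |winding| * g(companion),
where g_rel(pattern) is the genus of the pattern relative to the solid torus.
= 2 + 12 * 6
= 2 + 72 = 74

74


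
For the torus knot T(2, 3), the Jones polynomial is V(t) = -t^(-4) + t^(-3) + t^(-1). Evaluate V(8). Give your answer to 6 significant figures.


Substituting t = 8 into V(t) = -t^(-4) + t^(-3) + t^(-1):
  (-)t^(-4) = -0.000244141
  (+)t^(-3) = 0.00195312
  (+)t^(-1) = 0.125
Sum = (-0.000244141) + (0.00195312) + (0.125)
= 0.1267089844
Rounded to 6 significant figures: 0.126709

0.126709


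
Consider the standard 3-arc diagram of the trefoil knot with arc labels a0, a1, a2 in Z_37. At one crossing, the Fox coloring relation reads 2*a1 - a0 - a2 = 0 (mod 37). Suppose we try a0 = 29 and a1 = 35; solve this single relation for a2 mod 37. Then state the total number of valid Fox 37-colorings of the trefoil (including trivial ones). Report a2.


Step 1: Apply the given crossing relation 2*a1 - a0 - a2 = 0 (mod 37).
  a2 = 2*a1 - a0 mod 37
  a2 = 2*35 - 29 mod 37
  a2 = 70 - 29 mod 37
  a2 = 41 mod 37 = 4
Step 2: The trefoil has determinant 3.
  Number of Fox p-colorings (p prime) is p^2 if p = 3, else p.
  Since 37 does not divide 3, only trivial (constant) colorings exist.
  (So the trial a0 = 29, a1 = 35 with a0 != a1 does NOT extend to a valid coloring of the whole trefoil: the other two crossing relations require 3*(a1 - a0) = 0 (mod 37), which fails.)
  Total colorings = 37
Step 3: a2 = 4, total Fox 37-colorings = 37

4
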